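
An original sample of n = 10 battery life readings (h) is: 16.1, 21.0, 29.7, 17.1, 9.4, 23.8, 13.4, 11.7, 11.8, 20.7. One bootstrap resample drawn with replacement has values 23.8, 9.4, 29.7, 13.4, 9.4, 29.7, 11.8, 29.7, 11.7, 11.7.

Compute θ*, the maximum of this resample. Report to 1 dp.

θ* = 29.7

Maximum = 29.7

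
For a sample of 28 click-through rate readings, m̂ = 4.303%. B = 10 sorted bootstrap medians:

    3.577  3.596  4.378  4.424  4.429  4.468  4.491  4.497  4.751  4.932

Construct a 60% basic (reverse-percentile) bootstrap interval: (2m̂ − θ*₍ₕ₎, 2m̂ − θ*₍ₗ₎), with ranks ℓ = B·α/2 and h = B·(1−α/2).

(4.109, 5.010)

Percentile endpoints at ranks 2 and 8: θ*₍2₎ = 3.596, θ*₍8₎ = 4.497.
Basic interval reflects these around m̂:
  lower = 2 × 4.303 − 4.497 = 4.109
  upper = 2 × 4.303 − 3.596 = 5.010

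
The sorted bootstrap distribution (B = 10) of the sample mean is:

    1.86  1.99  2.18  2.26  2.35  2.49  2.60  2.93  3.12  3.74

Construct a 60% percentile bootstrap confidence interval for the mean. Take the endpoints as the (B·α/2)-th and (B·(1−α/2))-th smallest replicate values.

(1.99, 2.93)

α = 0.40; lower rank = 10 × 0.200 = 2; upper rank = 10 × 0.800 = 8.
The 2nd smallest replicate is 1.99; the 8th is 2.93.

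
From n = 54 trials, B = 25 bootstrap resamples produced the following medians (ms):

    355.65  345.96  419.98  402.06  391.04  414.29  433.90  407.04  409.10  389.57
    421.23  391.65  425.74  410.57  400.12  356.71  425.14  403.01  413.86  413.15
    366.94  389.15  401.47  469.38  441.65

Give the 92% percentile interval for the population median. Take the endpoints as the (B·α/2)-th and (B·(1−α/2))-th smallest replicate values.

Sorted replicates: 345.96, 355.65, 356.71, 366.94, 389.15, 389.57, 391.04, 391.65, 400.12, 401.47, 402.06, 403.01, 407.04, 409.10, 410.57, 413.15, 413.86, 414.29, 419.98, 421.23, 425.14, 425.74, 433.90, 441.65, 469.38
α = 0.08; lower rank = 25 × 0.040 = 1; upper rank = 25 × 0.960 = 24.
The 1st smallest replicate is 345.96; the 24th is 441.65.

(345.96, 441.65)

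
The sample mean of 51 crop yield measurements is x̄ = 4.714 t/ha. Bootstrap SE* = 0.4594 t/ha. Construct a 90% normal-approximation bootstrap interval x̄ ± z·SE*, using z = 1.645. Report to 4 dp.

Margin = 1.645 × 0.4594 = 0.75571
Interval: 4.714 ± 0.75571

(3.9583, 5.4697)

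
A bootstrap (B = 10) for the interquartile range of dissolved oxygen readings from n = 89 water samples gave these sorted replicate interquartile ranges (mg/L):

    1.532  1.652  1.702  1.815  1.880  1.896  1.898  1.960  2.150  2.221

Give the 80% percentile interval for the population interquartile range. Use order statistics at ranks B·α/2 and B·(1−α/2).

(1.532, 2.150)

α = 0.20; lower rank = 10 × 0.100 = 1; upper rank = 10 × 0.900 = 9.
The 1st smallest replicate is 1.532; the 9th is 2.150.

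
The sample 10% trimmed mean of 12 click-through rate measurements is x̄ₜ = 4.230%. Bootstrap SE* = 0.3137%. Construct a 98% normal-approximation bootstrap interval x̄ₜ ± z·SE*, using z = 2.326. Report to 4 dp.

Margin = 2.326 × 0.3137 = 0.72967
Interval: 4.230 ± 0.72967

(3.5003, 4.9597)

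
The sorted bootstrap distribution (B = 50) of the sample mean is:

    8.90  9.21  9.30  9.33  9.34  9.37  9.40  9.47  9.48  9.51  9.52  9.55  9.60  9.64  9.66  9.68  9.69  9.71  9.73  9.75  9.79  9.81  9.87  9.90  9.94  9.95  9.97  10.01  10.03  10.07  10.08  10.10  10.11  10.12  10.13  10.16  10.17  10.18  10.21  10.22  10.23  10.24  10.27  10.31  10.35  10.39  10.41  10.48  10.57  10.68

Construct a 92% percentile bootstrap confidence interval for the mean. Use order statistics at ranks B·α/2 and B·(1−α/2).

α = 0.08; lower rank = 50 × 0.040 = 2; upper rank = 50 × 0.960 = 48.
The 2nd smallest replicate is 9.21; the 48th is 10.48.

(9.21, 10.48)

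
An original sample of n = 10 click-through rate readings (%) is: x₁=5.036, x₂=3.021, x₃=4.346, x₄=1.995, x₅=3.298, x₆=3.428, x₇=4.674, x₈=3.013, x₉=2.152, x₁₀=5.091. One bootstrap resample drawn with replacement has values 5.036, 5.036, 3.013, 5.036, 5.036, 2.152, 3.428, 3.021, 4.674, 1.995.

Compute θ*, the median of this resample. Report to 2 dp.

Sorted: 1.995, 2.152, 3.013, 3.021, 3.428, 4.674, 5.036, 5.036, 5.036, 5.036
Median = average of the two middle values = 4.05

θ* = 4.05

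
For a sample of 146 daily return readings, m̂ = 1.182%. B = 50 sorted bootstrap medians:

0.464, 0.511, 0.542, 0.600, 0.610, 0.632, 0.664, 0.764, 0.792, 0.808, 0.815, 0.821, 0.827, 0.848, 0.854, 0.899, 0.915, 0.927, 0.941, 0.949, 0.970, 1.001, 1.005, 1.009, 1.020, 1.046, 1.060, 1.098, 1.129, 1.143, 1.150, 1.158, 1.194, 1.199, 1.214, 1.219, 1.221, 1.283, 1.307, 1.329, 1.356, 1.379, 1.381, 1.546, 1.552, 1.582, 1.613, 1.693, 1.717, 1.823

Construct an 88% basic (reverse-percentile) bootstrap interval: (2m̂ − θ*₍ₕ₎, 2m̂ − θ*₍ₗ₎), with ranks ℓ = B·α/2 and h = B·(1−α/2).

(0.751, 1.822)

Percentile endpoints at ranks 3 and 47: θ*₍3₎ = 0.542, θ*₍47₎ = 1.613.
Basic interval reflects these around m̂:
  lower = 2 × 1.182 − 1.613 = 0.751
  upper = 2 × 1.182 − 0.542 = 1.822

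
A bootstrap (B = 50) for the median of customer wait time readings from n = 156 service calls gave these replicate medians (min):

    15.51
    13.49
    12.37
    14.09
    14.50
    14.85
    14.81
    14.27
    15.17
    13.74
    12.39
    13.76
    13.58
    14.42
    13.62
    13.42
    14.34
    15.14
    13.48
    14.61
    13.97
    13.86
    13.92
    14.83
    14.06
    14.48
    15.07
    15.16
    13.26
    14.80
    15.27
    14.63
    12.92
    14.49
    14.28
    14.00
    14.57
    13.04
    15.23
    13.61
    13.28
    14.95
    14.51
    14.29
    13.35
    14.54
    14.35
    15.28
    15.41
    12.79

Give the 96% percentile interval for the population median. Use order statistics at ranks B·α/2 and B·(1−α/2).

Sorted replicates: 12.37, 12.39, 12.79, 12.92, 13.04, 13.26, 13.28, 13.35, 13.42, 13.48, 13.49, 13.58, 13.61, 13.62, 13.74, 13.76, 13.86, 13.92, 13.97, 14.00, 14.06, 14.09, 14.27, 14.28, 14.29, 14.34, 14.35, 14.42, 14.48, 14.49, 14.50, 14.51, 14.54, 14.57, 14.61, 14.63, 14.80, 14.81, 14.83, 14.85, 14.95, 15.07, 15.14, 15.16, 15.17, 15.23, 15.27, 15.28, 15.41, 15.51
α = 0.04; lower rank = 50 × 0.020 = 1; upper rank = 50 × 0.980 = 49.
The 1st smallest replicate is 12.37; the 49th is 15.41.

(12.37, 15.41)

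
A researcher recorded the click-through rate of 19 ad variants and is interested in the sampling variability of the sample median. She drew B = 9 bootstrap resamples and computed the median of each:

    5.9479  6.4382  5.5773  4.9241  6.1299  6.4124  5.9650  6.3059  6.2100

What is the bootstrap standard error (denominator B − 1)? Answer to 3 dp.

SE* = 0.482

Bootstrap SE is the standard deviation of the 9 replicate medians.
Mean of replicates: (5.9479 + 6.4382 + 5.5773 + 4.9241 + 6.1299 + 6.4124 + 5.9650 + 6.3059 + 6.2100) / 9 = 53.91070 / 9 = 5.99008
Sum of squared deviations: (−0.04218)² + (+0.44812)² + (−0.41278)² + (−1.06598)² + (+0.13982)² + (+0.42232)² + (−0.02508)² + (+0.31582)² + (+0.21992)² = 1.85593
Variance = 1.85593 / 8 = 0.23199
SE* = √0.23199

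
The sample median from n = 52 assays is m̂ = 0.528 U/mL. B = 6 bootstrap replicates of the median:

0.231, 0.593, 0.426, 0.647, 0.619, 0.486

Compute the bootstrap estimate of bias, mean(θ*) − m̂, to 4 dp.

mean(θ*) = (0.231 + 0.593 + 0.426 + 0.647 + 0.619 + 0.486) / 6 = 0.50033
bias = 0.50033 − 0.528

bias = −0.0277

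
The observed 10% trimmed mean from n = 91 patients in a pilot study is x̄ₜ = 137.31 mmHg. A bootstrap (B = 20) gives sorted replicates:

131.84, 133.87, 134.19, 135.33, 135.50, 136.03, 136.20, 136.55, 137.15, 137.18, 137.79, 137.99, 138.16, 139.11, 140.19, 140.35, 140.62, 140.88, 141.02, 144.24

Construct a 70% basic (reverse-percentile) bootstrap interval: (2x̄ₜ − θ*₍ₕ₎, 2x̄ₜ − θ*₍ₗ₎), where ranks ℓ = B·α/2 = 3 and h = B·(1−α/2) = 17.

(134.00, 140.43)

Percentile endpoints at ranks 3 and 17: θ*₍3₎ = 134.19, θ*₍17₎ = 140.62.
Basic interval reflects these around x̄ₜ:
  lower = 2 × 137.31 − 140.62 = 134.00
  upper = 2 × 137.31 − 134.19 = 140.43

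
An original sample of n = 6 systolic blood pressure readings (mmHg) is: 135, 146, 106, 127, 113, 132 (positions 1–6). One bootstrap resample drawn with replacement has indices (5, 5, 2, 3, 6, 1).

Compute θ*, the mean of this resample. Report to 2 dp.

Resample values: 113, 113, 146, 106, 132, 135.
Mean = (113 + 113 + 146 + 106 + 132 + 135) / 6 = 745.0 / 6 = 124.17

θ* = 124.17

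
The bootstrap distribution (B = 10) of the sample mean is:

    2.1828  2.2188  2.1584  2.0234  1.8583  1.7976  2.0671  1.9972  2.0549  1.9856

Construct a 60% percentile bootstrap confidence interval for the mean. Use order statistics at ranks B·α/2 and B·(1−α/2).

Sorted replicates: 1.7976, 1.8583, 1.9856, 1.9972, 2.0234, 2.0549, 2.0671, 2.1584, 2.1828, 2.2188
α = 0.40; lower rank = 10 × 0.200 = 2; upper rank = 10 × 0.800 = 8.
The 2nd smallest replicate is 1.8583; the 8th is 2.1584.

(1.8583, 2.1584)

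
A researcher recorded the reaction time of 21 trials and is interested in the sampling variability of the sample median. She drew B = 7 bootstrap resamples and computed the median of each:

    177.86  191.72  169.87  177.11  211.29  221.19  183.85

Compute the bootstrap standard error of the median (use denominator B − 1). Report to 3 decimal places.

Bootstrap SE is the standard deviation of the 7 replicate medians.
Mean of replicates: (177.86 + 191.72 + 169.87 + 177.11 + 211.29 + 221.19 + 183.85) / 7 = 1332.8900 / 7 = 190.4129
Sum of squared deviations: (−12.5529)² + (+1.3071)² + (−20.5429)² + (−13.3029)² + (+20.8771)² + (+30.7771)² + (−6.5629)² = 2184.4165
Variance = 2184.4165 / 6 = 364.0694
SE* = √364.0694

SE* = 19.081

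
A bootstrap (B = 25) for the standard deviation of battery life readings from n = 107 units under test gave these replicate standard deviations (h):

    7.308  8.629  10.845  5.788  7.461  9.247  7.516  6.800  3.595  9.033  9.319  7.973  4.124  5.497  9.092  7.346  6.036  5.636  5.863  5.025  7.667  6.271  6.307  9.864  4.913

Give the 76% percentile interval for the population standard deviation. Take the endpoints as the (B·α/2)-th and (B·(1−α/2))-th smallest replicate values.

Sorted replicates: 3.595, 4.124, 4.913, 5.025, 5.497, 5.636, 5.788, 5.863, 6.036, 6.271, 6.307, 6.800, 7.308, 7.346, 7.461, 7.516, 7.667, 7.973, 8.629, 9.033, 9.092, 9.247, 9.319, 9.864, 10.845
α = 0.24; lower rank = 25 × 0.120 = 3; upper rank = 25 × 0.880 = 22.
The 3rd smallest replicate is 4.913; the 22nd is 9.247.

(4.913, 9.247)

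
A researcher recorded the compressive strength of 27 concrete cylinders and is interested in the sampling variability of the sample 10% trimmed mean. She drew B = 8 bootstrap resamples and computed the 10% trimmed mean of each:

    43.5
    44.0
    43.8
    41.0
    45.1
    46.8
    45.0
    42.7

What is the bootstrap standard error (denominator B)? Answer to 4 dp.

SE* = 1.6213

Bootstrap SE is the standard deviation of the 8 replicate 10% trimmed means.
Mean of replicates: (43.5 + 44.0 + 43.8 + 41.0 + 45.1 + 46.8 + 45.0 + 42.7) / 8 = 351.90000 / 8 = 43.98750
Sum of squared deviations: (−0.48750)² + (+0.01250)² + (−0.18750)² + (−2.98750)² + (+1.11250)² + (+2.81250)² + (+1.01250)² + (−1.28750)² = 21.02875
Variance = 21.02875 / 8 = 2.62859
SE* = √2.62859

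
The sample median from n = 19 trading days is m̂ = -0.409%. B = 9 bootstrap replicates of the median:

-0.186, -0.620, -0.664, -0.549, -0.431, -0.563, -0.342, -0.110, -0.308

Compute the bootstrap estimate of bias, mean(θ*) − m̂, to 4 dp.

mean(θ*) = ((-0.186) + (-0.620) + (-0.664) + (-0.549) + (-0.431) + (-0.563) + (-0.342) + (-0.110) + (-0.308)) / 9 = -0.41922
bias = -0.41922 − -0.409

bias = −0.0102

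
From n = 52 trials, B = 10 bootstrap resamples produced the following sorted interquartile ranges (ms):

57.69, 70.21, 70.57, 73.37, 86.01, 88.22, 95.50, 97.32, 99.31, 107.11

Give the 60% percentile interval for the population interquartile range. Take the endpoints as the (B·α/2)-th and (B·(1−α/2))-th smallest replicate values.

α = 0.40; lower rank = 10 × 0.200 = 2; upper rank = 10 × 0.800 = 8.
The 2nd smallest replicate is 70.21; the 8th is 97.32.

(70.21, 97.32)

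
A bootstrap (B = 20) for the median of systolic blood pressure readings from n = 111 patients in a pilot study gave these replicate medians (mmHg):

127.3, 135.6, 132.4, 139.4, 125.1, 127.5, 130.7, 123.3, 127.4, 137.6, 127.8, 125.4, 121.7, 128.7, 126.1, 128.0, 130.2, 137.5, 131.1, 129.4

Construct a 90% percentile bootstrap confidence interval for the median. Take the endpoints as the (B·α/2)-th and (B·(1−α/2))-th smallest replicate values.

Sorted replicates: 121.7, 123.3, 125.1, 125.4, 126.1, 127.3, 127.4, 127.5, 127.8, 128.0, 128.7, 129.4, 130.2, 130.7, 131.1, 132.4, 135.6, 137.5, 137.6, 139.4
α = 0.10; lower rank = 20 × 0.050 = 1; upper rank = 20 × 0.950 = 19.
The 1st smallest replicate is 121.7; the 19th is 137.6.

(121.7, 137.6)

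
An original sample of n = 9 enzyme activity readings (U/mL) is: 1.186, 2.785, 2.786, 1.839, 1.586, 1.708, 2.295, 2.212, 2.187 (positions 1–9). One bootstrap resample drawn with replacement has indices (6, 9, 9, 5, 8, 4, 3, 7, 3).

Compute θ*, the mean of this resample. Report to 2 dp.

Resample values: 1.708, 2.187, 2.187, 1.586, 2.212, 1.839, 2.786, 2.295, 2.786.
Mean = (1.708 + 2.187 + 2.187 + 1.586 + 2.212 + 1.839 + 2.786 + 2.295 + 2.786) / 9 = 19.5860 / 9 = 2.18

θ* = 2.18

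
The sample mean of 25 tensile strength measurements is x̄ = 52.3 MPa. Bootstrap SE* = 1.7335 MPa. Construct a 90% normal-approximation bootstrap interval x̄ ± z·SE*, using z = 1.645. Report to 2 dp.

Margin = 1.645 × 1.7335 = 2.852
Interval: 52.3 ± 2.852

(49.45, 55.15)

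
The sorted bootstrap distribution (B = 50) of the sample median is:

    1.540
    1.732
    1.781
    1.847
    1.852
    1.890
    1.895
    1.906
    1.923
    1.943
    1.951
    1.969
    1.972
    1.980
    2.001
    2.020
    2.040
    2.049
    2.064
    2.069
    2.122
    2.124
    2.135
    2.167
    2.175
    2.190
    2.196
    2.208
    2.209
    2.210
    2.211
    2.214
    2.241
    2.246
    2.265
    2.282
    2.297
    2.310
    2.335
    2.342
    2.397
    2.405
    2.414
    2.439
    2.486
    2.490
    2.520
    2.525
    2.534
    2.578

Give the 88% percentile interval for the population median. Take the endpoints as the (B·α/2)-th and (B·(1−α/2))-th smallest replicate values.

α = 0.12; lower rank = 50 × 0.060 = 3; upper rank = 50 × 0.940 = 47.
The 3rd smallest replicate is 1.781; the 47th is 2.520.

(1.781, 2.520)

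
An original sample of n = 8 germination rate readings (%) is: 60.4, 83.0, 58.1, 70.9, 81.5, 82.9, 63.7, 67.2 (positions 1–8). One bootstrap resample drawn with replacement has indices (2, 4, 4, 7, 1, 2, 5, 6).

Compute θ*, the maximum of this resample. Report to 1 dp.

θ* = 83.0

Resample values: 83.0, 70.9, 70.9, 63.7, 60.4, 83.0, 81.5, 82.9.
Maximum = 83.0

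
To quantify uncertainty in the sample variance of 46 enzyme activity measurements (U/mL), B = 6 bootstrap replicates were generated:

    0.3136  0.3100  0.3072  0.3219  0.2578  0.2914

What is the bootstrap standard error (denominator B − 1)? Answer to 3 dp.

SE* = 0.023

Bootstrap SE is the standard deviation of the 6 replicate variances.
Mean of replicates: (0.3136 + 0.3100 + 0.3072 + 0.3219 + 0.2578 + 0.2914) / 6 = 1.80190 / 6 = 0.30032
Sum of squared deviations: (+0.01328)² + (+0.00968)² + (+0.00688)² + (+0.02158)² + (−0.04252)² + (−0.00892)² = 0.00267
Variance = 0.00267 / 5 = 0.00053
SE* = √0.00053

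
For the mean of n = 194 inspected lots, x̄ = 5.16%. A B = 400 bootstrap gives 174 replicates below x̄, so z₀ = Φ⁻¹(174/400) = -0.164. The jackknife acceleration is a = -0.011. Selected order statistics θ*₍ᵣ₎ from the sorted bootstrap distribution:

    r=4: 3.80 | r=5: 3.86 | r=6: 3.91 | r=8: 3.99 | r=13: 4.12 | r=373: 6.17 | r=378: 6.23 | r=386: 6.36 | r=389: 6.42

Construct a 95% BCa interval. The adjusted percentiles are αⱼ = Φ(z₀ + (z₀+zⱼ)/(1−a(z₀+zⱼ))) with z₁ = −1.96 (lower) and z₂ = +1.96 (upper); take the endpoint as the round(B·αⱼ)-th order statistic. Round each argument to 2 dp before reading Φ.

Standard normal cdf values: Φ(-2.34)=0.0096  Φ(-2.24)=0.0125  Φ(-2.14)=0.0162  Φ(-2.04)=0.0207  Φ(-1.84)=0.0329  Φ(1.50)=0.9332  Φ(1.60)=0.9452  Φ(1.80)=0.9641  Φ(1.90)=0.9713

Lower: z₀ + z₁ = -0.164 + (-1.960) = -2.124; 1 − a(z₀+z₁) = 1 − (-0.011)(-2.124) = 0.9766; argument = -0.164 + (-2.124)/0.9766 = -2.3388 → -2.34.
α₁ = Φ(-2.34) = 0.0096; rank = round(400 × 0.0096) = 4; θ*₍4₎ = 3.80.
Upper: z₀ + z₂ = 1.796; 1 − a(z₀+z₂) = 1.0198; argument = 1.5972 → 1.60; α₂ = 0.9452; rank = 378; θ*₍378₎ = 6.23.

(3.80, 6.23)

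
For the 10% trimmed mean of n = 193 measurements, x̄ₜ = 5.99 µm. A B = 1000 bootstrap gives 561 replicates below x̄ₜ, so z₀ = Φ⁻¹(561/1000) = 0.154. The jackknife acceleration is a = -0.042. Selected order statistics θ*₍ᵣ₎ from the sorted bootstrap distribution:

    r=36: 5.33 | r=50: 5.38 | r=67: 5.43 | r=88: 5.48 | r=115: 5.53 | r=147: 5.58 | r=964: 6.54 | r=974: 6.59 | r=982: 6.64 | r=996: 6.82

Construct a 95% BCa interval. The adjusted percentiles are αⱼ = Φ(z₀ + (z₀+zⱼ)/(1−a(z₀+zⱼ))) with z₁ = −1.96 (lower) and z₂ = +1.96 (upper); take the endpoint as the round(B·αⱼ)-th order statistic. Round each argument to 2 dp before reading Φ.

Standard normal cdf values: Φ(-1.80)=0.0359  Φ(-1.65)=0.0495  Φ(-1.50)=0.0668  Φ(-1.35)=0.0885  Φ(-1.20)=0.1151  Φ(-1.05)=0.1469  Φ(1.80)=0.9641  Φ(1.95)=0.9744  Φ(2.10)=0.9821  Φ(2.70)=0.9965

Lower: z₀ + z₁ = 0.154 + (-1.960) = -1.806; 1 − a(z₀+z₁) = 1 − (-0.042)(-1.806) = 0.9241; argument = 0.154 + (-1.806)/0.9241 = -1.8002 → -1.80.
α₁ = Φ(-1.80) = 0.0359; rank = round(1000 × 0.0359) = 36; θ*₍36₎ = 5.33.
Upper: z₀ + z₂ = 2.114; 1 − a(z₀+z₂) = 1.0888; argument = 2.0956 → 2.10; α₂ = 0.9821; rank = 982; θ*₍982₎ = 6.64.

(5.33, 6.64)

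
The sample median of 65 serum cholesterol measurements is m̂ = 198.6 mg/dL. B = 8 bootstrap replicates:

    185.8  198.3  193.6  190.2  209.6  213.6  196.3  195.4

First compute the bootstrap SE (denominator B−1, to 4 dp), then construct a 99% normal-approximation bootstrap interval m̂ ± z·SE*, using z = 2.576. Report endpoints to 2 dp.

Mean of replicates = 197.8500; sum of squared deviations = 616.5200; SE* = √(616.5200/7) = 9.3848
Margin = 2.576 × 9.3848 = 24.175
Interval: 198.6 ± 24.175

(174.42, 222.78)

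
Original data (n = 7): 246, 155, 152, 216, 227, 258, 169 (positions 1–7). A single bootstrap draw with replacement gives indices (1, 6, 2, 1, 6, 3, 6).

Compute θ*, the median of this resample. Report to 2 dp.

Resample values: 246, 258, 155, 246, 258, 152, 258.
Sorted: 152, 155, 246, 246, 258, 258, 258
Median = middle value = 246.00

θ* = 246.00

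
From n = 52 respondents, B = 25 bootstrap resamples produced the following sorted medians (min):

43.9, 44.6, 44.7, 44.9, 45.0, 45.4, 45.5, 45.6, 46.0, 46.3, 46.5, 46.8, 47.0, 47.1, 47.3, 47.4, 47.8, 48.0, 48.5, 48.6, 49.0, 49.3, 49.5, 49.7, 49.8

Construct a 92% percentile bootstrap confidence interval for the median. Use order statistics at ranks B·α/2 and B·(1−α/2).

α = 0.08; lower rank = 25 × 0.040 = 1; upper rank = 25 × 0.960 = 24.
The 1st smallest replicate is 43.9; the 24th is 49.7.

(43.9, 49.7)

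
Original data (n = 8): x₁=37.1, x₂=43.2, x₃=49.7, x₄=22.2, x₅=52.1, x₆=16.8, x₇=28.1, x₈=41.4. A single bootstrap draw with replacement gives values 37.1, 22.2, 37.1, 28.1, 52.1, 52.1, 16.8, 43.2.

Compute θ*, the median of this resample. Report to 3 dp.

Sorted: 16.8, 22.2, 28.1, 37.1, 37.1, 43.2, 52.1, 52.1
Median = average of the two middle values = 37.100

θ* = 37.100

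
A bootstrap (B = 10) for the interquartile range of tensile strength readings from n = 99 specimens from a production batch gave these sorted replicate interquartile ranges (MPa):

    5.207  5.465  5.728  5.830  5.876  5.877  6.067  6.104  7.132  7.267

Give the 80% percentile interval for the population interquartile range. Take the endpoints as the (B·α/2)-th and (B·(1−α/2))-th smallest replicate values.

(5.207, 7.132)

α = 0.20; lower rank = 10 × 0.100 = 1; upper rank = 10 × 0.900 = 9.
The 1st smallest replicate is 5.207; the 9th is 7.132.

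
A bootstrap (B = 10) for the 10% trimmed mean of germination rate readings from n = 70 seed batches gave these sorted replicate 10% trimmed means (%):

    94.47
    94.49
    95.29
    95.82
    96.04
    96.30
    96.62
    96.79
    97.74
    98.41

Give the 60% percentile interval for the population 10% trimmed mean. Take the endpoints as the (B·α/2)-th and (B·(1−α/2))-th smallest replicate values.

(94.49, 96.79)

α = 0.40; lower rank = 10 × 0.200 = 2; upper rank = 10 × 0.800 = 8.
The 2nd smallest replicate is 94.49; the 8th is 96.79.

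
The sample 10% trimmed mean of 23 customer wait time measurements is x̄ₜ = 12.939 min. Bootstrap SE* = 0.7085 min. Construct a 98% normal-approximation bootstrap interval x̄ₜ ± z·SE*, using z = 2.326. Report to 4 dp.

(11.2910, 14.5870)

Margin = 2.326 × 0.7085 = 1.64797
Interval: 12.939 ± 1.64797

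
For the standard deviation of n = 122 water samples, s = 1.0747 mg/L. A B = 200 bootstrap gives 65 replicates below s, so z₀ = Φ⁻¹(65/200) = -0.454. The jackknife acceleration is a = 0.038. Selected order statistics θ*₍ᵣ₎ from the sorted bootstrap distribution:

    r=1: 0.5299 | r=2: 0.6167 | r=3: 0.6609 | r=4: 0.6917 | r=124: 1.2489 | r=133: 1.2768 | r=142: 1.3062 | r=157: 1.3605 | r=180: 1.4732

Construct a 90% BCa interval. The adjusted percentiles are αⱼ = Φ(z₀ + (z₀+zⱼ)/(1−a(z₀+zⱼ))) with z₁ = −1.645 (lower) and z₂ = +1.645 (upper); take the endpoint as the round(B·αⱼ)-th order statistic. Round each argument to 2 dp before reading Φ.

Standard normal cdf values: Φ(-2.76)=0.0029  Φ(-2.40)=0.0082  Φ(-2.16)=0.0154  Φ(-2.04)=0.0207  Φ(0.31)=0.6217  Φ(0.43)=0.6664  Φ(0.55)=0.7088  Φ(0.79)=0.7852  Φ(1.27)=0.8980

Lower: z₀ + z₁ = -0.454 + (-1.645) = -2.099; 1 − a(z₀+z₁) = 1 − (0.038)(-2.099) = 1.0798; argument = -0.454 + (-2.099)/1.0798 = -2.3979 → -2.40.
α₁ = Φ(-2.40) = 0.0082; rank = round(200 × 0.0082) = 2; θ*₍2₎ = 0.6167.
Upper: z₀ + z₂ = 1.191; 1 − a(z₀+z₂) = 0.9547; argument = 0.7935 → 0.79; α₂ = 0.7852; rank = 157; θ*₍157₎ = 1.3605.

(0.6167, 1.3605)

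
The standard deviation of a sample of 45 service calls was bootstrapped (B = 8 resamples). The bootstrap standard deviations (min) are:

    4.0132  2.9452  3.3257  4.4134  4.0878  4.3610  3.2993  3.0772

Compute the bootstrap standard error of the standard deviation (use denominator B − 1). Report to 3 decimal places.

SE* = 0.592

Bootstrap SE is the standard deviation of the 8 replicate standard deviations.
Mean of replicates: (4.0132 + 2.9452 + 3.3257 + 4.4134 + 4.0878 + 4.3610 + 3.2993 + 3.0772) / 8 = 29.52280 / 8 = 3.69035
Sum of squared deviations: (+0.32285)² + (−0.74515)² + (−0.36465)² + (+0.72305)² + (+0.39745)² + (+0.67065)² + (−0.39105)² + (−0.61315)² = 2.45186
Variance = 2.45186 / 7 = 0.35027
SE* = √0.35027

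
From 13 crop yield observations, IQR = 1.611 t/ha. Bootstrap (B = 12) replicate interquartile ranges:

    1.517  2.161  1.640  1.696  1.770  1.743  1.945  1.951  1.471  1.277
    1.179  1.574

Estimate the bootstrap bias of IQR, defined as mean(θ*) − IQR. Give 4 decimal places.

bias = +0.0493

mean(θ*) = (1.517 + 2.161 + 1.640 + 1.696 + 1.770 + 1.743 + 1.945 + 1.951 + 1.471 + 1.277 + 1.179 + 1.574) / 12 = 1.66033
bias = 1.66033 − 1.611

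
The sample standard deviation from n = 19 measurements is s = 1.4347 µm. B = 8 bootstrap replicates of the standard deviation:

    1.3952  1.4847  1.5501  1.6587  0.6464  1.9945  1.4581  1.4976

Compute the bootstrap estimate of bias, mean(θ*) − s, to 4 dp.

bias = +0.0260

mean(θ*) = (1.3952 + 1.4847 + 1.5501 + 1.6587 + 0.6464 + 1.9945 + 1.4581 + 1.4976) / 8 = 1.46066
bias = 1.46066 − 1.4347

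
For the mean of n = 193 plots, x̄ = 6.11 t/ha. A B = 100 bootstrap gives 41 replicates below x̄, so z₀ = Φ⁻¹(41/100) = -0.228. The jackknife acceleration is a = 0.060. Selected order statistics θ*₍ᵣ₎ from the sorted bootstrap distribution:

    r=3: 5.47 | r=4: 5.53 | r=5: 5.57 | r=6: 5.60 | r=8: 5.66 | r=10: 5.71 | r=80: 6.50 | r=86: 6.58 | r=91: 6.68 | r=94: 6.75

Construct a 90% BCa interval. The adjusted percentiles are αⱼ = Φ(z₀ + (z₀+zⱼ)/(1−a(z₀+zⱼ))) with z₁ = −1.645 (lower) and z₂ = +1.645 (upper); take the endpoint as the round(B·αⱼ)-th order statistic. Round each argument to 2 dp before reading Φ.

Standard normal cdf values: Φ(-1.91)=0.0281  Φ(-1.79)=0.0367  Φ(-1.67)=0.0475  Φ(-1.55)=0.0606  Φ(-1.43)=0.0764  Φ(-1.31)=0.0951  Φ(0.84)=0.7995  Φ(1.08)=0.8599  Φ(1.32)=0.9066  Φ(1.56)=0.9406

(5.47, 6.68)

Lower: z₀ + z₁ = -0.228 + (-1.645) = -1.873; 1 − a(z₀+z₁) = 1 − (0.060)(-1.873) = 1.1124; argument = -0.228 + (-1.873)/1.1124 = -1.9118 → -1.91.
α₁ = Φ(-1.91) = 0.0281; rank = round(100 × 0.0281) = 3; θ*₍3₎ = 5.47.
Upper: z₀ + z₂ = 1.417; 1 − a(z₀+z₂) = 0.9150; argument = 1.3207 → 1.32; α₂ = 0.9066; rank = 91; θ*₍91₎ = 6.68.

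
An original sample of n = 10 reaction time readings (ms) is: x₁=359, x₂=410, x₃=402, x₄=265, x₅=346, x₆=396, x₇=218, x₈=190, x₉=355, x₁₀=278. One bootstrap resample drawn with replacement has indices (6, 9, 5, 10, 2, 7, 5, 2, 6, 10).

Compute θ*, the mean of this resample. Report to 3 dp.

Resample values: 396, 355, 346, 278, 410, 218, 346, 410, 396, 278.
Mean = (396 + 355 + 346 + 278 + 410 + 218 + 346 + 410 + 396 + 278) / 10 = 3433.0 / 10 = 343.300

θ* = 343.300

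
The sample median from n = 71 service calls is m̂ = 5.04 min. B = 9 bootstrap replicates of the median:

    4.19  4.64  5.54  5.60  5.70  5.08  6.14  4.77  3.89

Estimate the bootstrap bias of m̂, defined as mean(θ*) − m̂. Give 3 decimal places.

mean(θ*) = (4.19 + 4.64 + 5.54 + 5.60 + 5.70 + 5.08 + 6.14 + 4.77 + 3.89) / 9 = 5.0611
bias = 5.0611 − 5.04

bias = +0.021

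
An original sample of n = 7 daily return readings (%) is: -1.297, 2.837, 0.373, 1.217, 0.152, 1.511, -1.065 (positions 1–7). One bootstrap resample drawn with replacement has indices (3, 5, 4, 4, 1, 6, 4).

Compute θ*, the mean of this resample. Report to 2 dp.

θ* = 0.63

Resample values: 0.373, 0.152, 1.217, 1.217, -1.297, 1.511, 1.217.
Mean = (0.373 + 0.152 + 1.217 + 1.217 + (-1.297) + 1.511 + 1.217) / 7 = 4.3900 / 7 = 0.63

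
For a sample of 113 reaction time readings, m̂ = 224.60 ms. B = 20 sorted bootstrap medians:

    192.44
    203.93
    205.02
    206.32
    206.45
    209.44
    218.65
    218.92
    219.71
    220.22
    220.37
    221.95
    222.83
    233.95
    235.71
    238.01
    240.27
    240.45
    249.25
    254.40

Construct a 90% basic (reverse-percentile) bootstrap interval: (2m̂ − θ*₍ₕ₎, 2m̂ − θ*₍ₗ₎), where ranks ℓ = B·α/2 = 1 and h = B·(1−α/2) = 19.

(199.95, 256.76)

Percentile endpoints at ranks 1 and 19: θ*₍1₎ = 192.44, θ*₍19₎ = 249.25.
Basic interval reflects these around m̂:
  lower = 2 × 224.60 − 249.25 = 199.95
  upper = 2 × 224.60 − 192.44 = 256.76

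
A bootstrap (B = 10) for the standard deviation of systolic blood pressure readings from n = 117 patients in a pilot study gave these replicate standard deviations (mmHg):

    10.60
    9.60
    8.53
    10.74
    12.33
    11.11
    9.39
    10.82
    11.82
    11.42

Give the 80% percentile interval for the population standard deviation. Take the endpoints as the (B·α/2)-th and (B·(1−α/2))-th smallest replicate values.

(8.53, 11.82)

Sorted replicates: 8.53, 9.39, 9.60, 10.60, 10.74, 10.82, 11.11, 11.42, 11.82, 12.33
α = 0.20; lower rank = 10 × 0.100 = 1; upper rank = 10 × 0.900 = 9.
The 1st smallest replicate is 8.53; the 9th is 11.82.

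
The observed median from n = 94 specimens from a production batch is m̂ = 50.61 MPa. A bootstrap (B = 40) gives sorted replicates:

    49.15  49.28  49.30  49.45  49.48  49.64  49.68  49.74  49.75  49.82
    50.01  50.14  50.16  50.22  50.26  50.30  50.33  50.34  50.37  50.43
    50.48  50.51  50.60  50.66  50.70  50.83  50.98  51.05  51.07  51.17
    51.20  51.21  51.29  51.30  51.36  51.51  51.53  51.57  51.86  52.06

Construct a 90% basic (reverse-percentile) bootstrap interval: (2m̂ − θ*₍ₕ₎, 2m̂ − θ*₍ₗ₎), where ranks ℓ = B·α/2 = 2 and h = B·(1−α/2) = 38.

Percentile endpoints at ranks 2 and 38: θ*₍2₎ = 49.28, θ*₍38₎ = 51.57.
Basic interval reflects these around m̂:
  lower = 2 × 50.61 − 51.57 = 49.65
  upper = 2 × 50.61 − 49.28 = 51.94

(49.65, 51.94)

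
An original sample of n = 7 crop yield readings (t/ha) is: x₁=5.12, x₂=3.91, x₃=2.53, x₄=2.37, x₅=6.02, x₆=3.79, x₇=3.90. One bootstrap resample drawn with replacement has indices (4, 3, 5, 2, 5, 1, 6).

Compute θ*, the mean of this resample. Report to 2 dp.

θ* = 4.25

Resample values: 2.37, 2.53, 6.02, 3.91, 6.02, 5.12, 3.79.
Mean = (2.37 + 2.53 + 6.02 + 3.91 + 6.02 + 5.12 + 3.79) / 7 = 29.760 / 7 = 4.25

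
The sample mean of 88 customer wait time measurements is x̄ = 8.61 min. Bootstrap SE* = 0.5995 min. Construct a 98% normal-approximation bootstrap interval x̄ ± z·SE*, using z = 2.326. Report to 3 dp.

Margin = 2.326 × 0.5995 = 1.3944
Interval: 8.61 ± 1.3944

(7.216, 10.004)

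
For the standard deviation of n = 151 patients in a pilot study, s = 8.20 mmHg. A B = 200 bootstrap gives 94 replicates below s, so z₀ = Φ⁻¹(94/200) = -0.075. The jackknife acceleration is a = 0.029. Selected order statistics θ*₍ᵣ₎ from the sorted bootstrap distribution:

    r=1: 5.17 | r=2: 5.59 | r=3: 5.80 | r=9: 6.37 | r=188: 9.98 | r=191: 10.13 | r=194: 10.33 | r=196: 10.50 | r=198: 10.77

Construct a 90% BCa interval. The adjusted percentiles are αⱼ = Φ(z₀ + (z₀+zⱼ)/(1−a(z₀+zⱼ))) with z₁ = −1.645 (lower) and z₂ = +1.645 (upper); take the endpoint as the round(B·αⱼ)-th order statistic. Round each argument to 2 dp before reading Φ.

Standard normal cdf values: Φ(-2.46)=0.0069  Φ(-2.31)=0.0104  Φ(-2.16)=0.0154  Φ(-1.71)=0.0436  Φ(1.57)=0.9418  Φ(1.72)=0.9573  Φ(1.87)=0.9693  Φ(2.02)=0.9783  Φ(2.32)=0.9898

Lower: z₀ + z₁ = -0.075 + (-1.645) = -1.720; 1 − a(z₀+z₁) = 1 − (0.029)(-1.720) = 1.0499; argument = -0.075 + (-1.720)/1.0499 = -1.7133 → -1.71.
α₁ = Φ(-1.71) = 0.0436; rank = round(200 × 0.0436) = 9; θ*₍9₎ = 6.37.
Upper: z₀ + z₂ = 1.570; 1 − a(z₀+z₂) = 0.9545; argument = 1.5699 → 1.57; α₂ = 0.9418; rank = 188; θ*₍188₎ = 9.98.

(6.37, 9.98)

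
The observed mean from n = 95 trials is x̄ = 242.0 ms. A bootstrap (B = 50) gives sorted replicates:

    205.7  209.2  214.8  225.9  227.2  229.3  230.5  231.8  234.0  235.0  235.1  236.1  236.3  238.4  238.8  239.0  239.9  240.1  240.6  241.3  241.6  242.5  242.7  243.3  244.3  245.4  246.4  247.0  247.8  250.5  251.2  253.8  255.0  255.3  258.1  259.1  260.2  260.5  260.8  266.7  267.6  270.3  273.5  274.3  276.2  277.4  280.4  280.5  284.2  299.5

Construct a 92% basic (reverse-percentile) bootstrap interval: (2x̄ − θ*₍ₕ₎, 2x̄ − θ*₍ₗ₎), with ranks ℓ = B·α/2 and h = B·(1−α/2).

Percentile endpoints at ranks 2 and 48: θ*₍2₎ = 209.2, θ*₍48₎ = 280.5.
Basic interval reflects these around x̄:
  lower = 2 × 242.0 − 280.5 = 203.5
  upper = 2 × 242.0 − 209.2 = 274.8

(203.5, 274.8)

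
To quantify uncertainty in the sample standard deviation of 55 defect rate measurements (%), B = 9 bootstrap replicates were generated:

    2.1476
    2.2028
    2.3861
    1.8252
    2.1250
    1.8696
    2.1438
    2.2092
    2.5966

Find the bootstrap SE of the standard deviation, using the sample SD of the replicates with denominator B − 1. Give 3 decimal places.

SE* = 0.235

Bootstrap SE is the standard deviation of the 9 replicate standard deviations.
Mean of replicates: (2.1476 + 2.2028 + 2.3861 + 1.8252 + 2.1250 + 1.8696 + 2.1438 + 2.2092 + 2.5966) / 9 = 19.50590 / 9 = 2.16732
Sum of squared deviations: (−0.01972)² + (+0.03548)² + (+0.21878)² + (−0.34212)² + (−0.04232)² + (−0.29772)² + (−0.02352)² + (+0.04188)² + (+0.42928)² = 0.44358
Variance = 0.44358 / 8 = 0.05545
SE* = √0.05545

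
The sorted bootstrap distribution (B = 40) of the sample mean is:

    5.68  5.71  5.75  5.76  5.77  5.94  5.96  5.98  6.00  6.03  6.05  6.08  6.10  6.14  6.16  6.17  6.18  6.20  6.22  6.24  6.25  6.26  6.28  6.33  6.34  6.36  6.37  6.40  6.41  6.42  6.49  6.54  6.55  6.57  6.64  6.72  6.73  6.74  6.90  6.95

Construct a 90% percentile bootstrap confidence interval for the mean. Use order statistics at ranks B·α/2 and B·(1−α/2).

(5.71, 6.74)

α = 0.10; lower rank = 40 × 0.050 = 2; upper rank = 40 × 0.950 = 38.
The 2nd smallest replicate is 5.71; the 38th is 6.74.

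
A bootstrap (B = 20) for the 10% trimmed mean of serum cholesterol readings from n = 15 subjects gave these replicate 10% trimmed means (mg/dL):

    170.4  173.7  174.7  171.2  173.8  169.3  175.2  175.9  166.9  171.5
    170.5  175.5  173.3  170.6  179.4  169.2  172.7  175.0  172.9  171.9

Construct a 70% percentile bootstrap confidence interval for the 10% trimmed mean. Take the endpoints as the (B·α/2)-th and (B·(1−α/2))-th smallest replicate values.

(169.3, 175.2)

Sorted replicates: 166.9, 169.2, 169.3, 170.4, 170.5, 170.6, 171.2, 171.5, 171.9, 172.7, 172.9, 173.3, 173.7, 173.8, 174.7, 175.0, 175.2, 175.5, 175.9, 179.4
α = 0.30; lower rank = 20 × 0.150 = 3; upper rank = 20 × 0.850 = 17.
The 3rd smallest replicate is 169.3; the 17th is 175.2.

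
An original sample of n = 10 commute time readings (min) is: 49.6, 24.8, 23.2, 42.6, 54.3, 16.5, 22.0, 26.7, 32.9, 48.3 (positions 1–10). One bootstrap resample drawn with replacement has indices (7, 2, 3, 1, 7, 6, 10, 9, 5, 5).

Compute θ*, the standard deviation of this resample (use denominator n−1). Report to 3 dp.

Resample values: 22.0, 24.8, 23.2, 49.6, 22.0, 16.5, 48.3, 32.9, 54.3, 54.3.
Mean = 34.7900; sum of squared deviations = 2062.5290
s² = 2062.5290 / 9 = 229.1699
s = √229.1699 = 15.138

θ* = 15.138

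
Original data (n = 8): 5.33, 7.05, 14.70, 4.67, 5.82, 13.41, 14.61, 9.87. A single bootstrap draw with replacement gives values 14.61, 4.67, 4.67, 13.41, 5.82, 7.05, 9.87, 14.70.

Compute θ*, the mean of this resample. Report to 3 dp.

θ* = 9.350

Mean = (14.61 + 4.67 + 4.67 + 13.41 + 5.82 + 7.05 + 9.87 + 14.70) / 8 = 74.800 / 8 = 9.350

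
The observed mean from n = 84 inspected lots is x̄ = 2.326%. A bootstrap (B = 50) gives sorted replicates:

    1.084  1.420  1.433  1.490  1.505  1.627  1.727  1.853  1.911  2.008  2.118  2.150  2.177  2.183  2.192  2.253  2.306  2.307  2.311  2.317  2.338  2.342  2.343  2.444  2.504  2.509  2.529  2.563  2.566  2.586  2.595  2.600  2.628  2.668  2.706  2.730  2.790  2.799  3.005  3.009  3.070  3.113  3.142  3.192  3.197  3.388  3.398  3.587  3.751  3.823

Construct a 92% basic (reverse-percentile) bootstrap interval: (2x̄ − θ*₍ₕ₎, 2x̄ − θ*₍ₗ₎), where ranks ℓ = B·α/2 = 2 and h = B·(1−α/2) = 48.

Percentile endpoints at ranks 2 and 48: θ*₍2₎ = 1.420, θ*₍48₎ = 3.587.
Basic interval reflects these around x̄:
  lower = 2 × 2.326 − 3.587 = 1.065
  upper = 2 × 2.326 − 1.420 = 3.232

(1.065, 3.232)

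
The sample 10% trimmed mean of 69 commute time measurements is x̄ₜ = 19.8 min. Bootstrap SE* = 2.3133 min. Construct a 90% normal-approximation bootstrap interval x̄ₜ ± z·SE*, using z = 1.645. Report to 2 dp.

(15.99, 23.61)

Margin = 1.645 × 2.3133 = 3.805
Interval: 19.8 ± 3.805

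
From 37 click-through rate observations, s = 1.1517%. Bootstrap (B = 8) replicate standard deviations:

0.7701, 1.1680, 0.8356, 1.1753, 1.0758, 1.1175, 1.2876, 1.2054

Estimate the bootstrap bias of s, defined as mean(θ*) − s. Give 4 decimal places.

bias = −0.0723

mean(θ*) = (0.7701 + 1.1680 + 0.8356 + 1.1753 + 1.0758 + 1.1175 + 1.2876 + 1.2054) / 8 = 1.07941
bias = 1.07941 − 1.1517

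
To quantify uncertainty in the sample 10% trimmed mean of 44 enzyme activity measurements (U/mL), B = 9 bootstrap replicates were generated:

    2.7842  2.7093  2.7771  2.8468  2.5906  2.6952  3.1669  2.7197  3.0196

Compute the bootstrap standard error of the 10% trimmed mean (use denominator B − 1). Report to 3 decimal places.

Bootstrap SE is the standard deviation of the 9 replicate 10% trimmed means.
Mean of replicates: (2.7842 + 2.7093 + 2.7771 + 2.8468 + 2.5906 + 2.6952 + 3.1669 + 2.7197 + 3.0196) / 9 = 25.30940 / 9 = 2.81216
Sum of squared deviations: (−0.02796)² + (−0.10286)² + (−0.03506)² + (+0.03464)² + (−0.22156)² + (−0.11696)² + (+0.35474)² + (−0.09246)² + (+0.20744)² = 0.25398
Variance = 0.25398 / 8 = 0.03175
SE* = √0.03175

SE* = 0.178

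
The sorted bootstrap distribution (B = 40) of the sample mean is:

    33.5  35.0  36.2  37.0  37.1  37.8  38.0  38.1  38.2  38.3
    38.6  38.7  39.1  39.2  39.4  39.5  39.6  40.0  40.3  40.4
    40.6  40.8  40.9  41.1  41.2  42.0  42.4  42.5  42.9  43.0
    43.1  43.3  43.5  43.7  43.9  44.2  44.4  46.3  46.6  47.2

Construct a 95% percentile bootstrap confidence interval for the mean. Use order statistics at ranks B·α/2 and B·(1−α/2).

α = 0.05; lower rank = 40 × 0.025 = 1; upper rank = 40 × 0.975 = 39.
The 1st smallest replicate is 33.5; the 39th is 46.6.

(33.5, 46.6)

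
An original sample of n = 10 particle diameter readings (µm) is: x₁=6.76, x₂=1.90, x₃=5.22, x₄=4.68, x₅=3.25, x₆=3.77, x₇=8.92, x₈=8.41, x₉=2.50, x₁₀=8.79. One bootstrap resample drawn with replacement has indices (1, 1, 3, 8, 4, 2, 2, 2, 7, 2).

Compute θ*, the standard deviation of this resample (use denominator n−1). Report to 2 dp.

Resample values: 6.76, 6.76, 5.22, 8.41, 4.68, 1.90, 1.90, 1.90, 8.92, 1.90.
Mean = 4.8350; sum of squared deviations = 71.5083
s² = 71.5083 / 9 = 7.9454
s = √7.9454 = 2.82

θ* = 2.82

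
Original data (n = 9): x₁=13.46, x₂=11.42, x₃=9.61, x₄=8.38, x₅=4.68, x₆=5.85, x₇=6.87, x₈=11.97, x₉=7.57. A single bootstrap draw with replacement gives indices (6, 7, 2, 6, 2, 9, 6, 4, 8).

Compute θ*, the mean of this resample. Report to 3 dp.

Resample values: 5.85, 6.87, 11.42, 5.85, 11.42, 7.57, 5.85, 8.38, 11.97.
Mean = (5.85 + 6.87 + 11.42 + 5.85 + 11.42 + 7.57 + 5.85 + 8.38 + 11.97) / 9 = 75.180 / 9 = 8.353

θ* = 8.353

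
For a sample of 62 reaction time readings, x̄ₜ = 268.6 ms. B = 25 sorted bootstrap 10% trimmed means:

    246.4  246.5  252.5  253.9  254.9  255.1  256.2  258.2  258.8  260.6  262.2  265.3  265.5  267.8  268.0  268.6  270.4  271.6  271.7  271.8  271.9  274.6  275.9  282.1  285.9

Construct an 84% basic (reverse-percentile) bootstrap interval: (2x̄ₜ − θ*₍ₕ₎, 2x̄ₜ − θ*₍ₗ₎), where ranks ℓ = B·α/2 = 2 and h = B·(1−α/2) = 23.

Percentile endpoints at ranks 2 and 23: θ*₍2₎ = 246.5, θ*₍23₎ = 275.9.
Basic interval reflects these around x̄ₜ:
  lower = 2 × 268.6 − 275.9 = 261.3
  upper = 2 × 268.6 − 246.5 = 290.7

(261.3, 290.7)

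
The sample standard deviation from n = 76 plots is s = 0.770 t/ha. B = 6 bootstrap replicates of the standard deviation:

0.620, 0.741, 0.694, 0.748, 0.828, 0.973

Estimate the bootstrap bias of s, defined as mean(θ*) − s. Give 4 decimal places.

bias = −0.0027

mean(θ*) = (0.620 + 0.741 + 0.694 + 0.748 + 0.828 + 0.973) / 6 = 0.76733
bias = 0.76733 − 0.770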